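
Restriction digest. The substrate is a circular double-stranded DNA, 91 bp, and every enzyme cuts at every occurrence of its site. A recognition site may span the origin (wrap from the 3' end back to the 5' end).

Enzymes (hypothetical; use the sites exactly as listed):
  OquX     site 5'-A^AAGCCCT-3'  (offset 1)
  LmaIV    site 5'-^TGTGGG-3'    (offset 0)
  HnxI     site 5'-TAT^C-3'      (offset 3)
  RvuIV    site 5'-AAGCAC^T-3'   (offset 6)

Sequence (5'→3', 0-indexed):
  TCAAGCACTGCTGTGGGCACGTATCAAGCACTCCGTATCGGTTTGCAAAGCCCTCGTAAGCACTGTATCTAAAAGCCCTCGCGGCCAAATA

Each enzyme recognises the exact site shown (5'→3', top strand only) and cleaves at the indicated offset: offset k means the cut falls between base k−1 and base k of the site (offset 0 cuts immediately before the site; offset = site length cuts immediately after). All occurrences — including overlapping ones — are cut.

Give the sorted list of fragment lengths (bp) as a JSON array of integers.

[3,4,5,7,7,7,9,13,16,20]

Scan for sites:
  OquX (AAAGCCCT, off=1): starts [46, 71] → cuts [47, 72]
  LmaIV (TGTGGG, off=0): starts [11] → cuts [11]
  HnxI (TATC, off=3): starts [21, 35, 65, 89] → cuts [1, 24, 38, 68]
  RvuIV (AAGCACT, off=6): starts [2, 25, 57] → cuts [8, 31, 63]

All cut coordinates (distinct, sorted): [1, 8, 11, 24, 31, 38, 47, 63, 68, 72]

Fragments:
  1→8: 7 bp
  8→11: 3 bp
  11→24: 13 bp
  24→31: 7 bp
  31→38: 7 bp
  38→47: 9 bp
  47→63: 16 bp
  63→68: 5 bp
  68→72: 4 bp
  72→1 (wrap): 91-72+1 = 20 bp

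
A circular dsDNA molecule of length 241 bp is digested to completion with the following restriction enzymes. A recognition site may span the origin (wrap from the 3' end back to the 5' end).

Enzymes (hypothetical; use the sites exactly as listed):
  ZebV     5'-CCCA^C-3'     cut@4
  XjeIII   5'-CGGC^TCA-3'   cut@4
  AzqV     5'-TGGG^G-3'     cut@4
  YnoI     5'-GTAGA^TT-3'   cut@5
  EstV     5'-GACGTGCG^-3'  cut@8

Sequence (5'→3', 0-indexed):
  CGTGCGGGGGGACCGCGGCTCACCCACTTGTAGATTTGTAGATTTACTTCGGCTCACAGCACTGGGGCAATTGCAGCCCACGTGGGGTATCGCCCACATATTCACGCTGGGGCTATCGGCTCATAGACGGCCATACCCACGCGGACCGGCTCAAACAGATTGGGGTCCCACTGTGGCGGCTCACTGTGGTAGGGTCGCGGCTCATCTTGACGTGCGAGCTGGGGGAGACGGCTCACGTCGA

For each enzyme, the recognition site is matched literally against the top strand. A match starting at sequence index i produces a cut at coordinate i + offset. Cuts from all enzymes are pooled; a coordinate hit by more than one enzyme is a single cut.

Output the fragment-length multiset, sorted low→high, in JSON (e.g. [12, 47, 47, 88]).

Per-enzyme occurrences:
  ZebV (CCCAC, off=4): starts [22, 76, 92, 135, 166] → cuts [26, 80, 96, 139, 170]
  XjeIII (CGGCTCA, off=4): starts [15, 49, 116, 146, 176, 197, 228] → cuts [19, 53, 120, 150, 180, 201, 232]
  AzqV (TGGGG, off=4): starts [62, 82, 107, 160, 219] → cuts [66, 86, 111, 164, 223]
  YnoI (GTAGATT, off=5): starts [29, 37] → cuts [34, 42]
  EstV (GACGTGCG, off=8): starts [208, 239] → cuts [6, 216]

All cut coordinates (distinct, sorted): [6, 19, 26, 34, 42, 53, 66, 80, 86, 96, 111, 120, 139, 150, 164, 170, 180, 201, 216, 223, 232]

Fragments:
  6→19: 13 bp
  19→26: 7 bp
  26→34: 8 bp
  34→42: 8 bp
  42→53: 11 bp
  53→66: 13 bp
  66→80: 14 bp
  80→86: 6 bp
  86→96: 10 bp
  96→111: 15 bp
  111→120: 9 bp
  120→139: 19 bp
  139→150: 11 bp
  150→164: 14 bp
  164→170: 6 bp
  170→180: 10 bp
  180→201: 21 bp
  201→216: 15 bp
  216→223: 7 bp
  223→232: 9 bp
  232→6 (wrap): 241-232+6 = 15 bp

[6,6,7,7,8,8,9,9,10,10,11,11,13,13,14,14,15,15,15,19,21]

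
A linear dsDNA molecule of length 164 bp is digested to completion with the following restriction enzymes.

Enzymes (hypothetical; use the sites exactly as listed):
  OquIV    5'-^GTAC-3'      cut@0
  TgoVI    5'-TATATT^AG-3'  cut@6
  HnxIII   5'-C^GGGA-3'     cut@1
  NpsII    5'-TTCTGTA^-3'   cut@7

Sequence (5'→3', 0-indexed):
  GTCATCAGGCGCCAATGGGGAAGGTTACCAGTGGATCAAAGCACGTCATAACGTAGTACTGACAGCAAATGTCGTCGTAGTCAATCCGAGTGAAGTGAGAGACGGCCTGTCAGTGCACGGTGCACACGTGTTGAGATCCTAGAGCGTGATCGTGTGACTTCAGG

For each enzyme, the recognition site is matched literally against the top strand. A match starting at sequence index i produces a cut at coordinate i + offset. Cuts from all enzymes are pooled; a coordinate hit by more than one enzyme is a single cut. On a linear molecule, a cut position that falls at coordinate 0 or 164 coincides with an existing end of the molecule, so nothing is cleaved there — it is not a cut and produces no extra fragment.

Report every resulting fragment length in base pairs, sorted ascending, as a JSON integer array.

Site scan:
  OquIV (GTAC, off=0): starts [55] → cuts [55]
  TgoVI (TATATTAG, off=6): no sites
  HnxIII (CGGGA, off=1): no sites
  NpsII (TTCTGTA, off=7): no sites

All cut coordinates (distinct, sorted): [55]

Fragments:
  [0,55): 55 bp
  [55,164): 109 bp

[55,109]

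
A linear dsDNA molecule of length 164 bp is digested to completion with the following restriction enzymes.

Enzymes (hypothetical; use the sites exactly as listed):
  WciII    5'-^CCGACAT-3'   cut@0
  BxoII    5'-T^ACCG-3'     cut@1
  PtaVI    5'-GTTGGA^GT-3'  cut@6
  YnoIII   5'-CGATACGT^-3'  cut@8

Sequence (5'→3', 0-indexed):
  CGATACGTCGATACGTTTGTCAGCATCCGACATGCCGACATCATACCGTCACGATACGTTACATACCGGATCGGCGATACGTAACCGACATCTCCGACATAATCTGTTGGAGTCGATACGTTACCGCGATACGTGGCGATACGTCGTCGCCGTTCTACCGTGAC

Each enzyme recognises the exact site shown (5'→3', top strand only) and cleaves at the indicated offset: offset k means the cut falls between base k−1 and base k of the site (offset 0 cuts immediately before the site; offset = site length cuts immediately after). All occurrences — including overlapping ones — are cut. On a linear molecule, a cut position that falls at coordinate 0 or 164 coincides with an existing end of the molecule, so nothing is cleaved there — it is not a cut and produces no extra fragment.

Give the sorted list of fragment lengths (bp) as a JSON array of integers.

Per-enzyme occurrences:
  WciII (CCGACAT, off=0): starts [26, 34, 84, 93] → cuts [26, 34, 84, 93]
  BxoII (TACCG, off=1): starts [43, 63, 121, 155] → cuts [44, 64, 122, 156]
  PtaVI (GTTGGAGT, off=6): starts [105] → cuts [111]
  YnoIII (CGATACGT, off=8): starts [0, 8, 51, 74, 113, 126, 136] → cuts [8, 16, 59, 82, 121, 134, 144]

Pooled cuts: [8, 16, 26, 34, 44, 59, 64, 82, 84, 93, 111, 121, 122, 134, 144, 156]

Fragment lengths:
  [0,8): 8 bp
  [8,16): 8 bp
  [16,26): 10 bp
  [26,34): 8 bp
  [34,44): 10 bp
  [44,59): 15 bp
  [59,64): 5 bp
  [64,82): 18 bp
  [82,84): 2 bp
  [84,93): 9 bp
  [93,111): 18 bp
  [111,121): 10 bp
  [121,122): 1 bp
  [122,134): 12 bp
  [134,144): 10 bp
  [144,156): 12 bp
  [156,164): 8 bp

[1,2,5,8,8,8,8,9,10,10,10,10,12,12,15,18,18]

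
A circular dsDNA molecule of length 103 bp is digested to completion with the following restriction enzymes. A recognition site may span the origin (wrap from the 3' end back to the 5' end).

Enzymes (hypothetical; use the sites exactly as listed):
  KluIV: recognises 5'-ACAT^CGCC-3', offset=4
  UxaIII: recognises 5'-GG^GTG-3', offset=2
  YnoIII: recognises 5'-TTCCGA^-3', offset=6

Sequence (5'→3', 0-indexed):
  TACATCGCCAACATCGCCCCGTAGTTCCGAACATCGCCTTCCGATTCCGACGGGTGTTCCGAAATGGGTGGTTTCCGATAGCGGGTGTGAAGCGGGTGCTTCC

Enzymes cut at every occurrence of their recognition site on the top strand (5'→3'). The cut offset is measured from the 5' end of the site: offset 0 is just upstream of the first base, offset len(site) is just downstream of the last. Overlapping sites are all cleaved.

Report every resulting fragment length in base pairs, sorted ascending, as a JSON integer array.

Site scan:
  KluIV (ACATCGCC, off=4): starts [1, 10, 30] → cuts [5, 14, 34]
  UxaIII (GGGTG, off=2): starts [51, 65, 82, 93] → cuts [53, 67, 84, 95]
  YnoIII (TTCCGA, off=6): starts [24, 38, 44, 56, 72] → cuts [30, 44, 50, 62, 78]

All cut coordinates (distinct, sorted): [5, 14, 30, 34, 44, 50, 53, 62, 67, 78, 84, 95]

Fragments:
  5→14: 9 bp
  14→30: 16 bp
  30→34: 4 bp
  34→44: 10 bp
  44→50: 6 bp
  50→53: 3 bp
  53→62: 9 bp
  62→67: 5 bp
  67→78: 11 bp
  78→84: 6 bp
  84→95: 11 bp
  95→5 (wrap): 103-95+5 = 13 bp

[3,4,5,6,6,9,9,10,11,11,13,16]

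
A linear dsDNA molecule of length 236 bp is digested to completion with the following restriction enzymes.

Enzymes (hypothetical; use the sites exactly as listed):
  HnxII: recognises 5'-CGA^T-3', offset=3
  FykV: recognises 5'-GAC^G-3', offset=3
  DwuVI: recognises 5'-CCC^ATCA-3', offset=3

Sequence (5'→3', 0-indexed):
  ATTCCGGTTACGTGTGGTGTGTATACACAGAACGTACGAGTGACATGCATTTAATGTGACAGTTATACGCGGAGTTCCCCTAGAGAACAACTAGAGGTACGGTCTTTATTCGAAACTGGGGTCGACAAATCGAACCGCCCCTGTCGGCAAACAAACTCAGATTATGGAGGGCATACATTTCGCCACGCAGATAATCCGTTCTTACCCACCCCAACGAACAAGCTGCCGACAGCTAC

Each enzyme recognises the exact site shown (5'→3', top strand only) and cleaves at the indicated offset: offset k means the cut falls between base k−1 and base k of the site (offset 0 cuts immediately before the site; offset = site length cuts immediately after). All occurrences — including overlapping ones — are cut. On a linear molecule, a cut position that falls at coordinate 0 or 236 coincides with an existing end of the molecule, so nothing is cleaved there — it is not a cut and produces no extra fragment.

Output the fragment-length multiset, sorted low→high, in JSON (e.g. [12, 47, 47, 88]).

Site scan:
  HnxII (CGAT, off=3): no sites
  FykV (GACG, off=3): no sites
  DwuVI (CCCATCA, off=3): no sites

All cut coordinates (distinct, sorted): ∅

Fragment lengths:
  no cuts → one linear fragment of 236 bp

[236]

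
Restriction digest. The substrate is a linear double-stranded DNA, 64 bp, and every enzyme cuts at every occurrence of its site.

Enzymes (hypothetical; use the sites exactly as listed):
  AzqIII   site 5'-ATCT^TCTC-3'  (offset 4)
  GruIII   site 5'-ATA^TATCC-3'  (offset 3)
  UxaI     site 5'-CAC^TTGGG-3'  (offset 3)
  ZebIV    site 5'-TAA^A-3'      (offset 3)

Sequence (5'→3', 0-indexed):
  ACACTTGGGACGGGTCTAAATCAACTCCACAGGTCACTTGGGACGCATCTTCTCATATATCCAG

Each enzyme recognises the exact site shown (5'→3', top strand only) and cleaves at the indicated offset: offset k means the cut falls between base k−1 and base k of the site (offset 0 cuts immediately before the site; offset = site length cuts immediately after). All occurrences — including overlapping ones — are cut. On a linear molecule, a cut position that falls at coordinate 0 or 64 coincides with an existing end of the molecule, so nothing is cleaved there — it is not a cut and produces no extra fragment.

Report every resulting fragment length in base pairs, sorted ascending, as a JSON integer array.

Site scan:
  AzqIII ATCTTCTC/4: at [46] ⇒ [50]
  GruIII ATATATCC/3: at [54] ⇒ [57]
  UxaI CACTTGGG/3: at [1, 34] ⇒ [4, 37]
  ZebIV TAAA/3: at [16] ⇒ [19]

All cut coordinates (distinct, sorted): [4, 19, 37, 50, 57]

Fragment lengths:
  [0,4): 4 bp
  [4,19): 15 bp
  [19,37): 18 bp
  [37,50): 13 bp
  [50,57): 7 bp
  [57,64): 7 bp

[4,7,7,13,15,18]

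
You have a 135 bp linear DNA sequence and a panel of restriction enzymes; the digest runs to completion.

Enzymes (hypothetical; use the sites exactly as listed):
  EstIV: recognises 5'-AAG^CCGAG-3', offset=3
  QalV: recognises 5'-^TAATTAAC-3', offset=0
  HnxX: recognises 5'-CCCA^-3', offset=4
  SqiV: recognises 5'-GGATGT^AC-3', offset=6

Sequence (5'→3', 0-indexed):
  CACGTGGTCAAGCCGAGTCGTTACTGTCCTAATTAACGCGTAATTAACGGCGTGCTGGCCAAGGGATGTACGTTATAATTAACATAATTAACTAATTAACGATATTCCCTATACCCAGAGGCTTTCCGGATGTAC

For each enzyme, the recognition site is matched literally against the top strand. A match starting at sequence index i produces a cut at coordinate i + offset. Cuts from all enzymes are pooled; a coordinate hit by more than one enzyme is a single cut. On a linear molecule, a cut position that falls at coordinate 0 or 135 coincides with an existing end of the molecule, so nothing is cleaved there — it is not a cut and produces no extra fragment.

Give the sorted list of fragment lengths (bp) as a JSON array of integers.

[2,6,8,9,11,12,16,17,25,29]

Scan for sites:
  EstIV (AAGCCGAG, off=3): starts [9] → cuts [12]
  QalV (TAATTAAC, off=0): starts [29, 40, 75, 84, 92] → cuts [29, 40, 75, 84, 92]
  HnxX (CCCA, off=4): starts [113] → cuts [117]
  SqiV (GGATGTAC, off=6): starts [63, 127] → cuts [69, 133]

Pooled cuts: [12, 29, 40, 69, 75, 84, 92, 117, 133]

Fragment lengths:
  [0,12): 12 bp
  [12,29): 17 bp
  [29,40): 11 bp
  [40,69): 29 bp
  [69,75): 6 bp
  [75,84): 9 bp
  [84,92): 8 bp
  [92,117): 25 bp
  [117,133): 16 bp
  [133,135): 2 bp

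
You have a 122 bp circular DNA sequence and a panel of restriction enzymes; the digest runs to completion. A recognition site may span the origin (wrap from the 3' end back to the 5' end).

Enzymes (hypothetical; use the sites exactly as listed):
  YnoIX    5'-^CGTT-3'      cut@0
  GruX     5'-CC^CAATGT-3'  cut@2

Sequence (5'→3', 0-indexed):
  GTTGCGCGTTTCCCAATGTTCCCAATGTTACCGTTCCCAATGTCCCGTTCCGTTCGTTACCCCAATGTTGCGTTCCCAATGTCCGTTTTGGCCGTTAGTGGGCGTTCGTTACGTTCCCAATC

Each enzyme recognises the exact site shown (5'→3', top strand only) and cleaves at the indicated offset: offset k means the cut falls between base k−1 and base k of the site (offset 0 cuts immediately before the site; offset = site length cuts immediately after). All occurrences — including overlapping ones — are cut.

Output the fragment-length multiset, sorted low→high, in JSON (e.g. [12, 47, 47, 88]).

[4,4,5,5,6,6,7,7,7,8,8,8,9,9,9,10,10]

Per-enzyme occurrences:
  YnoIX CGTT/0: at [6, 31, 45, 50, 54, 70, 83, 92, 102, 106, 111, 121] ⇒ [6, 31, 45, 50, 54, 70, 83, 92, 102, 106, 111, 121]
  GruX CCCAATGT/2: at [11, 20, 35, 60, 74] ⇒ [13, 22, 37, 62, 76]

All cut coordinates (distinct, sorted): [6, 13, 22, 31, 37, 45, 50, 54, 62, 70, 76, 83, 92, 102, 106, 111, 121]

Fragments:
  6→13: 7 bp
  13→22: 9 bp
  22→31: 9 bp
  31→37: 6 bp
  37→45: 8 bp
  45→50: 5 bp
  50→54: 4 bp
  54→62: 8 bp
  62→70: 8 bp
  70→76: 6 bp
  76→83: 7 bp
  83→92: 9 bp
  92→102: 10 bp
  102→106: 4 bp
  106→111: 5 bp
  111→121: 10 bp
  121→6 (wrap): 122-121+6 = 7 bp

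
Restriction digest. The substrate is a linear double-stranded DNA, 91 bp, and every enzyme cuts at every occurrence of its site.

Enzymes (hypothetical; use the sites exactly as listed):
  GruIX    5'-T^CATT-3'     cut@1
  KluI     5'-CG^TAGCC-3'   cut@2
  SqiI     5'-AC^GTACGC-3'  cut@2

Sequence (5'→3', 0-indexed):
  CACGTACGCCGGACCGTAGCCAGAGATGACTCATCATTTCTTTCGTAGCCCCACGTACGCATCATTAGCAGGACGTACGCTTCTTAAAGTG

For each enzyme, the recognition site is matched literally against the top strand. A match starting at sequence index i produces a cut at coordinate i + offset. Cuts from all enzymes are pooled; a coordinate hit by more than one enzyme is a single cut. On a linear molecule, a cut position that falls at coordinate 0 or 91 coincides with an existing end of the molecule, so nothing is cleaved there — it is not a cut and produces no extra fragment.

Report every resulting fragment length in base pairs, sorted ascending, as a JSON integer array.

[3,8,9,11,12,13,17,18]

Scan for sites:
  GruIX TCATT/1: at [33, 61] ⇒ [34, 62]
  KluI CGTAGCC/2: at [14, 43] ⇒ [16, 45]
  SqiI ACGTACGC/2: at [1, 52, 72] ⇒ [3, 54, 74]

Pooled cuts: [3, 16, 34, 45, 54, 62, 74]

Fragment lengths:
  [0,3): 3 bp
  [3,16): 13 bp
  [16,34): 18 bp
  [34,45): 11 bp
  [45,54): 9 bp
  [54,62): 8 bp
  [62,74): 12 bp
  [74,91): 17 bp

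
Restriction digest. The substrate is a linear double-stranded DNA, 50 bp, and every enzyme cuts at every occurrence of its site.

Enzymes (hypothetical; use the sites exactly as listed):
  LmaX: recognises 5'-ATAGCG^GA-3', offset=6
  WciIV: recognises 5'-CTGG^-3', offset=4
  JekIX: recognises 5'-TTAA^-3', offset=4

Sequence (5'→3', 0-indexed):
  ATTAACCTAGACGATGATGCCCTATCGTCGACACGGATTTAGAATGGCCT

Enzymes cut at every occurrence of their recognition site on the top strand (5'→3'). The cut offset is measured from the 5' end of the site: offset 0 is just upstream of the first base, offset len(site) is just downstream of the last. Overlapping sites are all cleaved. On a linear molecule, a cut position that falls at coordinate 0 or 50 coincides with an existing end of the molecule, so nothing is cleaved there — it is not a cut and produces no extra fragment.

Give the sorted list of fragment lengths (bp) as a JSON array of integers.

[5,45]

Site scan:
  LmaX (ATAGCGGA, off=6): no sites
  WciIV (CTGG, off=4): no sites
  JekIX (TTAA, off=4): starts [1] → cuts [5]

All cut coordinates (distinct, sorted): [5]

Fragment lengths:
  [0,5): 5 bp
  [5,50): 45 bp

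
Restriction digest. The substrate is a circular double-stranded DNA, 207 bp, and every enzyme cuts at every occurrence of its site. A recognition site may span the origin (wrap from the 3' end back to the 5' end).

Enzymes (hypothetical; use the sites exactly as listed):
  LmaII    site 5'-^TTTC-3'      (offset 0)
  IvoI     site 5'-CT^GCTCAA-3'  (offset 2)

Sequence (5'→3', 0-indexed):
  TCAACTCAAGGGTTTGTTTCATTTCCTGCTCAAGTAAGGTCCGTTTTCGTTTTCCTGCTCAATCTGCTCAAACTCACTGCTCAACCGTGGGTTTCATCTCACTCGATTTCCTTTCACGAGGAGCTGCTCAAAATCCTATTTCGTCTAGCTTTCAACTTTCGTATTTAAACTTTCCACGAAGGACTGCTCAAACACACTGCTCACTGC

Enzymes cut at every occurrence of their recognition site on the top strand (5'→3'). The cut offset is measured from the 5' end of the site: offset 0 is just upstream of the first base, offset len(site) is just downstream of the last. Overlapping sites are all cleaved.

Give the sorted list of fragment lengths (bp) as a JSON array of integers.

[5,5,6,6,6,7,9,11,13,13,13,14,14,15,15,17,18,20]

Site scan:
  LmaII (TTTC, off=0): starts [16, 21, 44, 50, 91, 106, 111, 138, 149, 156, 170] → cuts [16, 21, 44, 50, 91, 106, 111, 138, 149, 156, 170]
  IvoI (CTGCTCAA, off=2): starts [25, 54, 63, 76, 123, 183, 203] → cuts [27, 56, 65, 78, 125, 185, 205]

Pooled cuts: [16, 21, 27, 44, 50, 56, 65, 78, 91, 106, 111, 125, 138, 149, 156, 170, 185, 205]

Fragments:
  16→21: 5 bp
  21→27: 6 bp
  27→44: 17 bp
  44→50: 6 bp
  50→56: 6 bp
  56→65: 9 bp
  65→78: 13 bp
  78→91: 13 bp
  91→106: 15 bp
  106→111: 5 bp
  111→125: 14 bp
  125→138: 13 bp
  138→149: 11 bp
  149→156: 7 bp
  156→170: 14 bp
  170→185: 15 bp
  185→205: 20 bp
  205→16 (wrap): 207-205+16 = 18 bp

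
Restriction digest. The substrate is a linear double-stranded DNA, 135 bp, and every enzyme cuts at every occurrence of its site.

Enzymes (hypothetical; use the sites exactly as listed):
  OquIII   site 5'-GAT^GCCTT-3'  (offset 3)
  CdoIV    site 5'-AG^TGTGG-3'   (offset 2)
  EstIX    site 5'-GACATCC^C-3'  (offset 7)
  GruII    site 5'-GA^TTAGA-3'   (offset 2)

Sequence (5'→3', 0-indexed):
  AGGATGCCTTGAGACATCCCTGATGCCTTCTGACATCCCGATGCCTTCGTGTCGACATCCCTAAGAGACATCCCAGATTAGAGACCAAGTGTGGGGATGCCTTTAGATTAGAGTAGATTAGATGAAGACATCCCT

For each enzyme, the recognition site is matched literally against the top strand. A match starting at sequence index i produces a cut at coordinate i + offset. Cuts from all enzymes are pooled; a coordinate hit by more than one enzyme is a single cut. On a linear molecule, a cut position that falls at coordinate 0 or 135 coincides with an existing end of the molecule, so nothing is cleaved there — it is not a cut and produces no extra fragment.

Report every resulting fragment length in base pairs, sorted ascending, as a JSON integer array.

[2,4,4,5,5,9,9,10,12,13,14,14,16,18]

Scan for sites:
  OquIII (GATGCCTT, off=3): starts [2, 21, 39, 95] → cuts [5, 24, 42, 98]
  CdoIV (AGTGTGG, off=2): starts [87] → cuts [89]
  EstIX (GACATCCC, off=7): starts [12, 31, 53, 66, 126] → cuts [19, 38, 60, 73, 133]
  GruII (GATTAGA, off=2): starts [75, 105, 115] → cuts [77, 107, 117]

Pooled cuts: [5, 19, 24, 38, 42, 60, 73, 77, 89, 98, 107, 117, 133]

Fragment lengths:
  [0,5): 5 bp
  [5,19): 14 bp
  [19,24): 5 bp
  [24,38): 14 bp
  [38,42): 4 bp
  [42,60): 18 bp
  [60,73): 13 bp
  [73,77): 4 bp
  [77,89): 12 bp
  [89,98): 9 bp
  [98,107): 9 bp
  [107,117): 10 bp
  [117,133): 16 bp
  [133,135): 2 bp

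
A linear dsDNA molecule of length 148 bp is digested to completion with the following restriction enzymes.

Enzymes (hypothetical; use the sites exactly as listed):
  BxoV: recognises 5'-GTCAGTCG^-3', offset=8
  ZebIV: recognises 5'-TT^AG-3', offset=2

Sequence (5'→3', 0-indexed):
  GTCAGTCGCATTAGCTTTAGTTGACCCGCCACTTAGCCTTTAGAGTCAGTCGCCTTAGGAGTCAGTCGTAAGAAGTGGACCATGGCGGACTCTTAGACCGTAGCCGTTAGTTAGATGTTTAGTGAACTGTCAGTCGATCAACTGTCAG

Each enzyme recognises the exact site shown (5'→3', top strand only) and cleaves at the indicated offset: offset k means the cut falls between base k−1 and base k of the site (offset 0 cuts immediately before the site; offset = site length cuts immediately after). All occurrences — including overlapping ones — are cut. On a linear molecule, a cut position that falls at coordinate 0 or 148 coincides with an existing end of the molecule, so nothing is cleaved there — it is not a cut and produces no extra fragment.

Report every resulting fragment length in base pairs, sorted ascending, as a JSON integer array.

[4,4,4,6,7,8,8,11,12,12,14,16,16,26]

Per-enzyme occurrences:
  BxoV GTCAGTCG/8: at [0, 44, 60, 128] ⇒ [8, 52, 68, 136]
  ZebIV TTAG/2: at [10, 16, 32, 39, 54, 92, 106, 110, 118] ⇒ [12, 18, 34, 41, 56, 94, 108, 112, 120]

Pooled cuts: [8, 12, 18, 34, 41, 52, 56, 68, 94, 108, 112, 120, 136]

Fragment lengths:
  [0,8): 8 bp
  [8,12): 4 bp
  [12,18): 6 bp
  [18,34): 16 bp
  [34,41): 7 bp
  [41,52): 11 bp
  [52,56): 4 bp
  [56,68): 12 bp
  [68,94): 26 bp
  [94,108): 14 bp
  [108,112): 4 bp
  [112,120): 8 bp
  [120,136): 16 bp
  [136,148): 12 bp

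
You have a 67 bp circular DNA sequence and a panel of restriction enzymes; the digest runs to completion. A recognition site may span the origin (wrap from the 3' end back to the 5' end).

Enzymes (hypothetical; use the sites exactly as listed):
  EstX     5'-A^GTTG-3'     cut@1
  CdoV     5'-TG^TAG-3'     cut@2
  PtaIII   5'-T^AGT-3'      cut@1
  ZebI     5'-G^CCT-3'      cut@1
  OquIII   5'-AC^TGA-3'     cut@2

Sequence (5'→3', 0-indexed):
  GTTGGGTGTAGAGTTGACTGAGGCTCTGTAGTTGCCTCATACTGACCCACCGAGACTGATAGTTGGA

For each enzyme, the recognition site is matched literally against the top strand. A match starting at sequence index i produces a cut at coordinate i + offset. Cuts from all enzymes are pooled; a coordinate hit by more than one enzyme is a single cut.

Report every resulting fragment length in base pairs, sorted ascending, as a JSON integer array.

[1,1,1,4,4,4,6,6,8,8,10,14]

Site scan:
  EstX (AGTTG, off=1): starts [11, 29, 60, 66] → cuts [0, 12, 30, 61]
  CdoV (TGTAG, off=2): starts [6, 26] → cuts [8, 28]
  PtaIII (TAGT, off=1): starts [28, 59] → cuts [29, 60]
  ZebI (GCCT, off=1): starts [33] → cuts [34]
  OquIII (ACTGA, off=2): starts [16, 40, 54] → cuts [18, 42, 56]

All cut coordinates (distinct, sorted): [0, 8, 12, 18, 28, 29, 30, 34, 42, 56, 60, 61]

Fragments:
  0→8: 8 bp
  8→12: 4 bp
  12→18: 6 bp
  18→28: 10 bp
  28→29: 1 bp
  29→30: 1 bp
  30→34: 4 bp
  34→42: 8 bp
  42→56: 14 bp
  56→60: 4 bp
  60→61: 1 bp
  61→0 (wrap): 67-61+0 = 6 bp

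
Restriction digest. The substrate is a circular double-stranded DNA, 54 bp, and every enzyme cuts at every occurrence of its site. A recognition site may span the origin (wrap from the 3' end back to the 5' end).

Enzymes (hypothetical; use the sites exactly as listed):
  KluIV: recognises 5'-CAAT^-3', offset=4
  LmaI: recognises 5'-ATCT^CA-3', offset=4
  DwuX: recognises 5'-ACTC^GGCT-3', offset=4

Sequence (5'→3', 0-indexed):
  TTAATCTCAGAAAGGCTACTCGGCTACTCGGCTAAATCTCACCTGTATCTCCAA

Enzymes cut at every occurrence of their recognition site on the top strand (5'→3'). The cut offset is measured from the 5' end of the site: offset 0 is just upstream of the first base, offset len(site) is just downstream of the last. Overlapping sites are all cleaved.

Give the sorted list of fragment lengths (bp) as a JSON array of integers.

Per-enzyme occurrences:
  KluIV CAAT/4: at [51] ⇒ [1]
  LmaI ATCTCA/4: at [3, 35] ⇒ [7, 39]
  DwuX ACTCGGCT/4: at [17, 25] ⇒ [21, 29]

Pooled cuts: [1, 7, 21, 29, 39]

Fragment lengths:
  1→7: 6 bp
  7→21: 14 bp
  21→29: 8 bp
  29→39: 10 bp
  39→1 (wrap): 54-39+1 = 16 bp

[6,8,10,14,16]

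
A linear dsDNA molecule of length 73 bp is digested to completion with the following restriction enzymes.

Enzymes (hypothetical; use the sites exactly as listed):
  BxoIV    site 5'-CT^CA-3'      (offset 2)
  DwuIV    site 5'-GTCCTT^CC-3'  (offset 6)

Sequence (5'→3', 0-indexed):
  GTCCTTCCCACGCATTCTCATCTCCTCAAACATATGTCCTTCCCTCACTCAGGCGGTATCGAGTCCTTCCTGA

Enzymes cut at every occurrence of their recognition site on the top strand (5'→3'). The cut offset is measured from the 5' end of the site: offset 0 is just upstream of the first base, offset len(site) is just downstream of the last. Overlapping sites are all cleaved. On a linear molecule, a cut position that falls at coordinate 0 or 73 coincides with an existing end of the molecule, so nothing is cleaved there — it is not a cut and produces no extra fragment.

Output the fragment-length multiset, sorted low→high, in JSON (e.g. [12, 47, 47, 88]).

Scan for sites:
  BxoIV (CTCA, off=2): starts [16, 24, 43, 47] → cuts [18, 26, 45, 49]
  DwuIV (GTCCTTCC, off=6): starts [0, 35, 62] → cuts [6, 41, 68]

Pooled cuts: [6, 18, 26, 41, 45, 49, 68]

Fragments:
  [0,6): 6 bp
  [6,18): 12 bp
  [18,26): 8 bp
  [26,41): 15 bp
  [41,45): 4 bp
  [45,49): 4 bp
  [49,68): 19 bp
  [68,73): 5 bp

[4,4,5,6,8,12,15,19]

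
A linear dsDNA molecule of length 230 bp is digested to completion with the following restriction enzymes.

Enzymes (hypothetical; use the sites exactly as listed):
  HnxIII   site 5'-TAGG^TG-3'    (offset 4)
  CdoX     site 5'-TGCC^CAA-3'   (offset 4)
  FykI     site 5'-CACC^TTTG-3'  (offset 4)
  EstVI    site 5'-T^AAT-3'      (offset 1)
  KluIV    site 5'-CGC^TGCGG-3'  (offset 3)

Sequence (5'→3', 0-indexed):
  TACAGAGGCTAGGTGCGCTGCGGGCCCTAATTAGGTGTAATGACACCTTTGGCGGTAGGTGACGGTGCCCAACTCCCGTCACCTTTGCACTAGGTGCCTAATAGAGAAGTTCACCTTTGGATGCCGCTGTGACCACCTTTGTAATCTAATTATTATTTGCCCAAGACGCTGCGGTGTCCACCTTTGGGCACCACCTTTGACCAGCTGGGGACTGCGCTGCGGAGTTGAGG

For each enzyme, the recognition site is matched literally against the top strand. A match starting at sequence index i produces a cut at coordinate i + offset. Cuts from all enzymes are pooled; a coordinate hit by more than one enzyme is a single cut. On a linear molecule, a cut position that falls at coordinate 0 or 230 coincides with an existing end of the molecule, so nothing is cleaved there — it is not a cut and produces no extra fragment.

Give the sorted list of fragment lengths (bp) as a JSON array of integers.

Site scan:
  HnxIII (TAGGTG, off=4): starts [9, 31, 55, 90] → cuts [13, 35, 59, 94]
  CdoX (TGCCCAA, off=4): starts [65, 157] → cuts [69, 161]
  FykI (CACCTTTG, off=4): starts [43, 79, 111, 133, 178, 191] → cuts [47, 83, 115, 137, 182, 195]
  EstVI (TAAT, off=1): starts [27, 37, 98, 141, 146] → cuts [28, 38, 99, 142, 147]
  KluIV (CGCTGCGG, off=3): starts [15, 166, 214] → cuts [18, 169, 217]

All cut coordinates (distinct, sorted): [13, 18, 28, 35, 38, 47, 59, 69, 83, 94, 99, 115, 137, 142, 147, 161, 169, 182, 195, 217]

Fragment lengths:
  [0,13): 13 bp
  [13,18): 5 bp
  [18,28): 10 bp
  [28,35): 7 bp
  [35,38): 3 bp
  [38,47): 9 bp
  [47,59): 12 bp
  [59,69): 10 bp
  [69,83): 14 bp
  [83,94): 11 bp
  [94,99): 5 bp
  [99,115): 16 bp
  [115,137): 22 bp
  [137,142): 5 bp
  [142,147): 5 bp
  [147,161): 14 bp
  [161,169): 8 bp
  [169,182): 13 bp
  [182,195): 13 bp
  [195,217): 22 bp
  [217,230): 13 bp

[3,5,5,5,5,7,8,9,10,10,11,12,13,13,13,13,14,14,16,22,22]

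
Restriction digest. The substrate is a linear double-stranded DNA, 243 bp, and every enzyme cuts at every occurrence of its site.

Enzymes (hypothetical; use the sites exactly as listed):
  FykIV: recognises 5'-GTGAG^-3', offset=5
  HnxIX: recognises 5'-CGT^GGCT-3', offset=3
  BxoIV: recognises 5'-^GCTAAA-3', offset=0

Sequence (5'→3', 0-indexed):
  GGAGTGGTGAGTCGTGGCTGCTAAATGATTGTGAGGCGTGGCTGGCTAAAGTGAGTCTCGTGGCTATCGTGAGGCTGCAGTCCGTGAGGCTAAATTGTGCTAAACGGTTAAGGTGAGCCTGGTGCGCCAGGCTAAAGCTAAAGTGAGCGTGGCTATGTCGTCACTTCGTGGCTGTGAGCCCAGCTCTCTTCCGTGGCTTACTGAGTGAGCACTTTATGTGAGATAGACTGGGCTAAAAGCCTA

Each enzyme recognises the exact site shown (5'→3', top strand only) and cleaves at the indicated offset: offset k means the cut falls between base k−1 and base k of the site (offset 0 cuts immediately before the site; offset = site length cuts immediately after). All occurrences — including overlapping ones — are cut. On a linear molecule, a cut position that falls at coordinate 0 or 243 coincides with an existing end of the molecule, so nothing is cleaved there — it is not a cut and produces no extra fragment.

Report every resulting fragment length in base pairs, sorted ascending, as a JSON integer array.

Per-enzyme occurrences:
  FykIV (GTGAG, off=5): starts [6, 30, 50, 68, 83, 112, 142, 173, 204, 217] → cuts [11, 35, 55, 73, 88, 117, 147, 178, 209, 222]
  HnxIX (CGTGGCT, off=3): starts [12, 36, 58, 147, 166, 191] → cuts [15, 39, 61, 150, 169, 194]
  BxoIV (GCTAAA, off=0): starts [19, 44, 88, 98, 130, 136, 231] → cuts [19, 44, 88, 98, 130, 136, 231]

All cut coordinates (distinct, sorted): [11, 15, 19, 35, 39, 44, 55, 61, 73, 88, 98, 117, 130, 136, 147, 150, 169, 178, 194, 209, 222, 231]

Fragment lengths:
  [0,11): 11 bp
  [11,15): 4 bp
  [15,19): 4 bp
  [19,35): 16 bp
  [35,39): 4 bp
  [39,44): 5 bp
  [44,55): 11 bp
  [55,61): 6 bp
  [61,73): 12 bp
  [73,88): 15 bp
  [88,98): 10 bp
  [98,117): 19 bp
  [117,130): 13 bp
  [130,136): 6 bp
  [136,147): 11 bp
  [147,150): 3 bp
  [150,169): 19 bp
  [169,178): 9 bp
  [178,194): 16 bp
  [194,209): 15 bp
  [209,222): 13 bp
  [222,231): 9 bp
  [231,243): 12 bp

[3,4,4,4,5,6,6,9,9,10,11,11,11,12,12,13,13,15,15,16,16,19,19]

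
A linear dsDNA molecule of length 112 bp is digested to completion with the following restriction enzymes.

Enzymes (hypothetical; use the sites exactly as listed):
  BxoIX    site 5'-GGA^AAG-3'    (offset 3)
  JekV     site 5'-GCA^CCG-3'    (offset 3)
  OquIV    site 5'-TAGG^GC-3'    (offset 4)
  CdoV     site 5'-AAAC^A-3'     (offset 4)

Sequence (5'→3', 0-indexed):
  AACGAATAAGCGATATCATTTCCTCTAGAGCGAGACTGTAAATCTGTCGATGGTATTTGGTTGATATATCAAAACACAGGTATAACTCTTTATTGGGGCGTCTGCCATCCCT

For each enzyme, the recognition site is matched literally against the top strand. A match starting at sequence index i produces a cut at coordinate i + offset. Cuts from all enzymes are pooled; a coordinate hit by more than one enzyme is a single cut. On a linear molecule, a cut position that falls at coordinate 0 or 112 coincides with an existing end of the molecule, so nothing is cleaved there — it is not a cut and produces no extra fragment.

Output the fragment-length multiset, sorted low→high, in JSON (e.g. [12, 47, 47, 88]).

Site scan:
  BxoIX (GGAAAG, off=3): no sites
  JekV (GCACCG, off=3): no sites
  OquIV (TAGGGC, off=4): no sites
  CdoV AAACA/4: at [71] ⇒ [75]

All cut coordinates (distinct, sorted): [75]

Fragments:
  [0,75): 75 bp
  [75,112): 37 bp

[37,75]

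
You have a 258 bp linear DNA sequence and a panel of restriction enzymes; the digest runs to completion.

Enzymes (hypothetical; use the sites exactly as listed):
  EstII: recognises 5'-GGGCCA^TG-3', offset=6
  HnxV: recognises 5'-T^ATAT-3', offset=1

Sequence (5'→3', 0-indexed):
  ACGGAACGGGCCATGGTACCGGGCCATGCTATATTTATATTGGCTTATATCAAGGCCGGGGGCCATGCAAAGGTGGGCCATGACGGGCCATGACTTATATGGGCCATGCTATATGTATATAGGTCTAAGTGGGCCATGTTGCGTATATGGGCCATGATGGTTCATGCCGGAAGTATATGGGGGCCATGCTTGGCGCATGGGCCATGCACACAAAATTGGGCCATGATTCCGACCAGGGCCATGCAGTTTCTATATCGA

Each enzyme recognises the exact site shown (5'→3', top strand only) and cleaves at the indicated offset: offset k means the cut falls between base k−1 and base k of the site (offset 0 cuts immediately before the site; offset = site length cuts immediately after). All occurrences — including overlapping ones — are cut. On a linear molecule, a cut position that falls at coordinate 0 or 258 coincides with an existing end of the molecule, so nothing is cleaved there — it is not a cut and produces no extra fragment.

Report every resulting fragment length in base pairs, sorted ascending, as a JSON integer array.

[4,4,6,6,6,7,8,10,10,10,10,10,12,13,13,15,18,18,19,19,20,20]

Site scan:
  EstII (GGGCCATG, off=6): starts [7, 20, 59, 74, 84, 100, 130, 148, 180, 198, 217, 235] → cuts [13, 26, 65, 80, 90, 106, 136, 154, 186, 204, 223, 241]
  HnxV (TATAT, off=1): starts [29, 35, 45, 95, 109, 115, 143, 173, 250] → cuts [30, 36, 46, 96, 110, 116, 144, 174, 251]

All cut coordinates (distinct, sorted): [13, 26, 30, 36, 46, 65, 80, 90, 96, 106, 110, 116, 136, 144, 154, 174, 186, 204, 223, 241, 251]

Fragments:
  [0,13): 13 bp
  [13,26): 13 bp
  [26,30): 4 bp
  [30,36): 6 bp
  [36,46): 10 bp
  [46,65): 19 bp
  [65,80): 15 bp
  [80,90): 10 bp
  [90,96): 6 bp
  [96,106): 10 bp
  [106,110): 4 bp
  [110,116): 6 bp
  [116,136): 20 bp
  [136,144): 8 bp
  [144,154): 10 bp
  [154,174): 20 bp
  [174,186): 12 bp
  [186,204): 18 bp
  [204,223): 19 bp
  [223,241): 18 bp
  [241,251): 10 bp
  [251,258): 7 bp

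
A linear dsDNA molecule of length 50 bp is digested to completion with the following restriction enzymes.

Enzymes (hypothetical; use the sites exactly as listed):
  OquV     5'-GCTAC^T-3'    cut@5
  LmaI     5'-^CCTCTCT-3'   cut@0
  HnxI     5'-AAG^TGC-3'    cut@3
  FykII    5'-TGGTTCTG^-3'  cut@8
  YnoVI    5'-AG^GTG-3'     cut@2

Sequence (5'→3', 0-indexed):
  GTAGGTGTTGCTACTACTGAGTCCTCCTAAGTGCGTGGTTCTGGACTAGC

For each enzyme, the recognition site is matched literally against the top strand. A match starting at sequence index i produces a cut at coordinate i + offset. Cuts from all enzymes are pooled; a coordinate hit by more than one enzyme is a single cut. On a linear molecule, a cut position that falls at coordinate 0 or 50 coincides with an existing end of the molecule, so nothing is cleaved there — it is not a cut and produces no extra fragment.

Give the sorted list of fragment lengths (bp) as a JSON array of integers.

[4,7,10,12,17]

Per-enzyme occurrences:
  OquV GCTACT/5: at [9] ⇒ [14]
  LmaI (CCTCTCT, off=0): no sites
  HnxI AAGTGC/3: at [28] ⇒ [31]
  FykII TGGTTCTG/8: at [35] ⇒ [43]
  YnoVI AGGTG/2: at [2] ⇒ [4]

All cut coordinates (distinct, sorted): [4, 14, 31, 43]

Fragment lengths:
  [0,4): 4 bp
  [4,14): 10 bp
  [14,31): 17 bp
  [31,43): 12 bp
  [43,50): 7 bp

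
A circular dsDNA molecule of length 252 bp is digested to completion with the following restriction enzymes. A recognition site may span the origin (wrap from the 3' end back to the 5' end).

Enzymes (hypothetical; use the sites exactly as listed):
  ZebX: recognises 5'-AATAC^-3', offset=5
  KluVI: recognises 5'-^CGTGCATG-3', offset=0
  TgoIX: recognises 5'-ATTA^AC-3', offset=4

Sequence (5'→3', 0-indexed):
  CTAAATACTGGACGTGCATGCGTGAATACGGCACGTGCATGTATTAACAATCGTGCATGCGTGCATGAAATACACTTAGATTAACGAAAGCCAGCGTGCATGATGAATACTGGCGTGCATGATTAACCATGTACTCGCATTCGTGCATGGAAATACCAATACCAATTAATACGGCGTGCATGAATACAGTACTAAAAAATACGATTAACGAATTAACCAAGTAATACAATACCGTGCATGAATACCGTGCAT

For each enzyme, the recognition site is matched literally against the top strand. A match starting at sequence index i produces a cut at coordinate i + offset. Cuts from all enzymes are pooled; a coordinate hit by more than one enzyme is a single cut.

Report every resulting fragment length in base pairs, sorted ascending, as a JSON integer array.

[2,3,4,4,5,5,5,6,8,8,10,10,11,12,12,13,13,13,14,15,15,15,16,16,17]

Site scan:
  ZebX AATAC/5: at [3, 24, 68, 105, 151, 157, 167, 182, 197, 222, 227, 240] ⇒ [8, 29, 73, 110, 156, 162, 172, 187, 202, 227, 232, 245]
  KluVI CGTGCATG/0: at [12, 33, 51, 59, 94, 113, 141, 174, 232] ⇒ [12, 33, 51, 59, 94, 113, 141, 174, 232]
  TgoIX ATTAAC/4: at [42, 79, 121, 203, 211] ⇒ [46, 83, 125, 207, 215]

All cut coordinates (distinct, sorted): [8, 12, 29, 33, 46, 51, 59, 73, 83, 94, 110, 113, 125, 141, 156, 162, 172, 174, 187, 202, 207, 215, 227, 232, 245]

Fragments:
  8→12: 4 bp
  12→29: 17 bp
  29→33: 4 bp
  33→46: 13 bp
  46→51: 5 bp
  51→59: 8 bp
  59→73: 14 bp
  73→83: 10 bp
  83→94: 11 bp
  94→110: 16 bp
  110→113: 3 bp
  113→125: 12 bp
  125→141: 16 bp
  141→156: 15 bp
  156→162: 6 bp
  162→172: 10 bp
  172→174: 2 bp
  174→187: 13 bp
  187→202: 15 bp
  202→207: 5 bp
  207→215: 8 bp
  215→227: 12 bp
  227→232: 5 bp
  232→245: 13 bp
  245→8 (wrap): 252-245+8 = 15 bp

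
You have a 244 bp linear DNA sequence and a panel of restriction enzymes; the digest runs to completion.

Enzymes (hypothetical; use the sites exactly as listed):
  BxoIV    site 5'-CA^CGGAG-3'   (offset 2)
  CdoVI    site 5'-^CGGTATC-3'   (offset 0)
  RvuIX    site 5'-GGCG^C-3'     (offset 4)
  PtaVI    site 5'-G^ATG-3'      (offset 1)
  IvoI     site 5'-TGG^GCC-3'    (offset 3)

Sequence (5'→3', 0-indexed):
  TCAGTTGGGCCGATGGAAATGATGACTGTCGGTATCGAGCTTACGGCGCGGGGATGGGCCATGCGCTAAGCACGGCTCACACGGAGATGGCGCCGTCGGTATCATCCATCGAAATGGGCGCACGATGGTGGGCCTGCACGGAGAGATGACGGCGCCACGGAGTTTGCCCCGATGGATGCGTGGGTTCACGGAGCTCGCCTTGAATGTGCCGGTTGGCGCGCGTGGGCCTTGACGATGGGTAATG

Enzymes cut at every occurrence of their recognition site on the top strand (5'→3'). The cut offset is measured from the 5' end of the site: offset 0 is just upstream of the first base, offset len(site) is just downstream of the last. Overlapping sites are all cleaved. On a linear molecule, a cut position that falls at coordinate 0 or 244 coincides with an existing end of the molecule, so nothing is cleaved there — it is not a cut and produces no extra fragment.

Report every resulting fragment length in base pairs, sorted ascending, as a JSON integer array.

Per-enzyme occurrences:
  BxoIV CACGGAG/2: at [79, 136, 155, 186] ⇒ [81, 138, 157, 188]
  CdoVI CGGTATC/0: at [29, 96] ⇒ [29, 96]
  RvuIX GGCGC/4: at [44, 88, 116, 150, 214] ⇒ [48, 92, 120, 154, 218]
  PtaVI GATG/1: at [11, 20, 52, 85, 123, 144, 170, 174, 233] ⇒ [12, 21, 53, 86, 124, 145, 171, 175, 234]
  IvoI TGGGCC/3: at [5, 54, 128, 222] ⇒ [8, 57, 131, 225]

All cut coordinates (distinct, sorted): [8, 12, 21, 29, 48, 53, 57, 81, 86, 92, 96, 120, 124, 131, 138, 145, 154, 157, 171, 175, 188, 218, 225, 234]

Fragment lengths:
  [0,8): 8 bp
  [8,12): 4 bp
  [12,21): 9 bp
  [21,29): 8 bp
  [29,48): 19 bp
  [48,53): 5 bp
  [53,57): 4 bp
  [57,81): 24 bp
  [81,86): 5 bp
  [86,92): 6 bp
  [92,96): 4 bp
  [96,120): 24 bp
  [120,124): 4 bp
  [124,131): 7 bp
  [131,138): 7 bp
  [138,145): 7 bp
  [145,154): 9 bp
  [154,157): 3 bp
  [157,171): 14 bp
  [171,175): 4 bp
  [175,188): 13 bp
  [188,218): 30 bp
  [218,225): 7 bp
  [225,234): 9 bp
  [234,244): 10 bp

[3,4,4,4,4,4,5,5,6,7,7,7,7,8,8,9,9,9,10,13,14,19,24,24,30]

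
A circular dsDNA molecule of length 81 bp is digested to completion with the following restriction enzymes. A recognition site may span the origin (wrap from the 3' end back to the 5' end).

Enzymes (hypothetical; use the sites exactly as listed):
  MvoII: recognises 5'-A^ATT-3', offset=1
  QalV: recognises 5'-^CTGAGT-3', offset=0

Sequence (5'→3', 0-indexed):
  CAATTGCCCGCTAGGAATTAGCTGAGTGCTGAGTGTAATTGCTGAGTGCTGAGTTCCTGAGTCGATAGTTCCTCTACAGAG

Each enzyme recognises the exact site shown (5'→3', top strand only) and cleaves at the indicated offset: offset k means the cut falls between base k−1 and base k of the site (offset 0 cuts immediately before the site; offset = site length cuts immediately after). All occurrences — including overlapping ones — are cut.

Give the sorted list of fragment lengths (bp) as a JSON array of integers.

Scan for sites:
  MvoII AATT/1: at [1, 15, 36] ⇒ [2, 16, 37]
  QalV CTGAGT/0: at [21, 28, 41, 48, 56] ⇒ [21, 28, 41, 48, 56]

All cut coordinates (distinct, sorted): [2, 16, 21, 28, 37, 41, 48, 56]

Fragments:
  2→16: 14 bp
  16→21: 5 bp
  21→28: 7 bp
  28→37: 9 bp
  37→41: 4 bp
  41→48: 7 bp
  48→56: 8 bp
  56→2 (wrap): 81-56+2 = 27 bp

[4,5,7,7,8,9,14,27]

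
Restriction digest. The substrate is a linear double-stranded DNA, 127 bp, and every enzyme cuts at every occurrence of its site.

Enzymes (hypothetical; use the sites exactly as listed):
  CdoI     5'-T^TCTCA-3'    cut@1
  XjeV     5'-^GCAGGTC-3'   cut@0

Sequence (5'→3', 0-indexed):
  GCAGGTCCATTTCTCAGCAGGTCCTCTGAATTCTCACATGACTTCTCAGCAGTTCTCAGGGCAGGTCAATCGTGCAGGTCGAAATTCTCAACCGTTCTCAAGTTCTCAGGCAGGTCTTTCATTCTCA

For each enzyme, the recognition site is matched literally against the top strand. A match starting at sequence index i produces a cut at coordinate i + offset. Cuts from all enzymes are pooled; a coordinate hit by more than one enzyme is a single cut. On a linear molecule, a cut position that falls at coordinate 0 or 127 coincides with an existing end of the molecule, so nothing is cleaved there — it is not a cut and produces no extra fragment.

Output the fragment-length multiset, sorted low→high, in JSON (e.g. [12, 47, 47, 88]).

Site scan:
  CdoI TTCTCA/1: at [10, 30, 42, 52, 84, 94, 102, 121] ⇒ [11, 31, 43, 53, 85, 95, 103, 122]
  XjeV GCAGGTC/0: at [0, 16, 60, 73, 109] ⇒ [16, 60, 73, 109] (position 0 is a terminus of the linear molecule — no cut)

All cut coordinates (distinct, sorted): [11, 16, 31, 43, 53, 60, 73, 85, 95, 103, 109, 122]

Fragment lengths:
  [0,11): 11 bp
  [11,16): 5 bp
  [16,31): 15 bp
  [31,43): 12 bp
  [43,53): 10 bp
  [53,60): 7 bp
  [60,73): 13 bp
  [73,85): 12 bp
  [85,95): 10 bp
  [95,103): 8 bp
  [103,109): 6 bp
  [109,122): 13 bp
  [122,127): 5 bp

[5,5,6,7,8,10,10,11,12,12,13,13,15]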